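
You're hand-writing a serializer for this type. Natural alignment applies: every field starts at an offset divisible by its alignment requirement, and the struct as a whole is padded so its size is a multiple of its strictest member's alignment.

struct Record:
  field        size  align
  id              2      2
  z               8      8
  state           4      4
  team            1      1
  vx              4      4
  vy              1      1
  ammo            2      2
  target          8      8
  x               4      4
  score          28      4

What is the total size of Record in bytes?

72

id at 0 (size 2, align 2) → ends 2
pad 6 to align 8 for z
z at 8 (size 8, align 8) → ends 16
state at 16 (size 4, align 4) → ends 20
team at 20 (size 1, align 1) → ends 21
pad 3 to align 4 for vx
vx at 24 (size 4, align 4) → ends 28
vy at 28 (size 1, align 1) → ends 29
pad 1 to align 2 for ammo
ammo at 30 (size 2, align 2) → ends 32
target at 32 (size 8, align 8) → ends 40
x at 40 (size 4, align 4) → ends 44
score at 44 (size 28, align 4) → ends 72
total 72 bytes, alignment 8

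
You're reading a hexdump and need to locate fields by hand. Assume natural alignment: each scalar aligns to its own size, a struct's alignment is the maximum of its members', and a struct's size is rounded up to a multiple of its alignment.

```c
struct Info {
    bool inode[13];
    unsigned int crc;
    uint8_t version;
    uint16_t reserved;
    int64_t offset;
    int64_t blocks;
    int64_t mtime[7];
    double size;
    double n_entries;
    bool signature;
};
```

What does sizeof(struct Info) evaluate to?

inode at 0 (size 13, align 1) → ends 13
pad 3 to align 4 for crc
crc at 16 (size 4, align 4) → ends 20
version at 20 (size 1, align 1) → ends 21
pad 1 to align 2 for reserved
reserved at 22 (size 2, align 2) → ends 24
offset at 24 (size 8, align 8) → ends 32
blocks at 32 (size 8, align 8) → ends 40
mtime at 40 (size 56, align 8) → ends 96
size at 96 (size 8, align 8) → ends 104
n_entries at 104 (size 8, align 8) → ends 112
signature at 112 (size 1, align 1) → ends 113
tail pad 7 to reach multiple of 8
total 120 bytes, alignment 8

120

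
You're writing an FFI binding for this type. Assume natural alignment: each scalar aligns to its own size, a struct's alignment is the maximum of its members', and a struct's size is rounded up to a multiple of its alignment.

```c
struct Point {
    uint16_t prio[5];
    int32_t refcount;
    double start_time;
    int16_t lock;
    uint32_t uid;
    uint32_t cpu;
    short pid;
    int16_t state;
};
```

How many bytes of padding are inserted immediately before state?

0

prio at 0 (size 10, align 2) → ends 10
pad 2 to align 4 for refcount
refcount at 12 (size 4, align 4) → ends 16
start_time at 16 (size 8, align 8) → ends 24
lock at 24 (size 2, align 2) → ends 26
pad 2 to align 4 for uid
uid at 28 (size 4, align 4) → ends 32
cpu at 32 (size 4, align 4) → ends 36
pid at 36 (size 2, align 2) → ends 38
state at 38 (size 2, align 2) → ends 40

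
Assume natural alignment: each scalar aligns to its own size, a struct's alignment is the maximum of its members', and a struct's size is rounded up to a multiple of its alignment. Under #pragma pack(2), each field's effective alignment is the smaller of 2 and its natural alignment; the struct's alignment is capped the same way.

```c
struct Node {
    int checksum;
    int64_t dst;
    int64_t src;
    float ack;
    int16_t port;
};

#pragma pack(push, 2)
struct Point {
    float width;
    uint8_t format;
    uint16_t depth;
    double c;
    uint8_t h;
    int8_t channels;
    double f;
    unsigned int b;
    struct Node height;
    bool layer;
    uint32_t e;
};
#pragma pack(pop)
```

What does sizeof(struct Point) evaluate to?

68

Node: checksum at 0 (size 4, align 4) → ends 4; pad 4 to align 8 for dst; dst at 8 (size 8, align 8) → ends 16; src at 16 (size 8, align 8) → ends 24; ack at 24 (size 4, align 4) → ends 28; port at 28 (size 2, align 2) → ends 30; tail pad 2 to reach multiple of 8; total 32 bytes, alignment 8
width at 0 (size 4, align 2) → ends 4
format at 4 (size 1, align 1) → ends 5
pad 1 to align 2 for depth
depth at 6 (size 2, align 2) → ends 8
c at 8 (size 8, align 2) → ends 16
h at 16 (size 1, align 1) → ends 17
channels at 17 (size 1, align 1) → ends 18
f at 18 (size 8, align 2) → ends 26
b at 26 (size 4, align 2) → ends 30
height at 30 (size 32, align 2) → ends 62
layer at 62 (size 1, align 1) → ends 63
pad 1 to align 2 for e
e at 64 (size 4, align 2) → ends 68
total 68 bytes, alignment 2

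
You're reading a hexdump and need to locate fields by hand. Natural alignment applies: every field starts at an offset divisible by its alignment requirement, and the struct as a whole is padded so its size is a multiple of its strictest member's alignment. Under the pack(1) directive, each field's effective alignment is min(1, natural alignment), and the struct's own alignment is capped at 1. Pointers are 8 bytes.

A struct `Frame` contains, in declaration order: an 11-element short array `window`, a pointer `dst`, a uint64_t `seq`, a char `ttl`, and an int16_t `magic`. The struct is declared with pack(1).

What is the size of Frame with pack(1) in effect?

0..22  window  (22B, 1-aligned)
22..30  dst  (8B, 1-aligned)
30..38  seq  (8B, 1-aligned)
38..39  ttl  (1B, 1-aligned)
39..41  magic  (2B, 1-aligned)
sizeof = 41, alignof = 1

41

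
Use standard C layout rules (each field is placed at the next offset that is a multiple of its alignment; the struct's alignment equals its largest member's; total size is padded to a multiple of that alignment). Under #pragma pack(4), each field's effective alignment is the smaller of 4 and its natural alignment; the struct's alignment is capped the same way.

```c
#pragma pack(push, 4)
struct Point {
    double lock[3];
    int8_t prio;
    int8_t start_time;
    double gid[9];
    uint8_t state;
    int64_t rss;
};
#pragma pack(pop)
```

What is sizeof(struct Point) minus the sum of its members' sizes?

@0: lock [24B, align 4] → 24
@24: prio [1B, align 1] → 25
@25: start_time [1B, align 1] → 26
+2 pad (align 4)
@28: gid [72B, align 4] → 100
@100: state [1B, align 1] → 101
+3 pad (align 4)
@104: rss [8B, align 4] → 112
size 112, align 4
data bytes 107, size 112 → padding 5

5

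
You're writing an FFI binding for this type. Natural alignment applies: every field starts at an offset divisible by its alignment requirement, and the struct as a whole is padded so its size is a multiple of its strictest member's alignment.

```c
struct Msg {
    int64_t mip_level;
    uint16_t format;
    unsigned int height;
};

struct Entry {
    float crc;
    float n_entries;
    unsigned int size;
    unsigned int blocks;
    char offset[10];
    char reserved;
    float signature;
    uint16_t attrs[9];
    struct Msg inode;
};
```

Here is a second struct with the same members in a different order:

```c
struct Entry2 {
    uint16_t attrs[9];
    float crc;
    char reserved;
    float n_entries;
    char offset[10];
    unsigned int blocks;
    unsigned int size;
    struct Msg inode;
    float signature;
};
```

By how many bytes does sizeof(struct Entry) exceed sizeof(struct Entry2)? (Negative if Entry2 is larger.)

Msg: mip_level at 0 (size 8, align 8) → ends 8; format at 8 (size 2, align 2) → ends 10; pad 2 to align 4 for height; height at 12 (size 4, align 4) → ends 16; total 16 bytes, alignment 8
crc at 0 (size 4, align 4) → ends 4
n_entries at 4 (size 4, align 4) → ends 8
size at 8 (size 4, align 4) → ends 12
blocks at 12 (size 4, align 4) → ends 16
offset at 16 (size 10, align 1) → ends 26
reserved at 26 (size 1, align 1) → ends 27
pad 1 to align 4 for signature
signature at 28 (size 4, align 4) → ends 32
attrs at 32 (size 18, align 2) → ends 50
pad 6 to align 8 for inode
inode at 56 (size 16, align 8) → ends 72
total 72 bytes, alignment 8
— Entry2 —
attrs at 0 (size 18, align 2) → ends 18
pad 2 to align 4 for crc
crc at 20 (size 4, align 4) → ends 24
reserved at 24 (size 1, align 1) → ends 25
pad 3 to align 4 for n_entries
n_entries at 28 (size 4, align 4) → ends 32
offset at 32 (size 10, align 1) → ends 42
pad 2 to align 4 for blocks
blocks at 44 (size 4, align 4) → ends 48
size at 48 (size 4, align 4) → ends 52
pad 4 to align 8 for inode
inode at 56 (size 16, align 8) → ends 72
signature at 72 (size 4, align 4) → ends 76
tail pad 4 to reach multiple of 8
total 80 bytes, alignment 8
72 − 80 = -8

-8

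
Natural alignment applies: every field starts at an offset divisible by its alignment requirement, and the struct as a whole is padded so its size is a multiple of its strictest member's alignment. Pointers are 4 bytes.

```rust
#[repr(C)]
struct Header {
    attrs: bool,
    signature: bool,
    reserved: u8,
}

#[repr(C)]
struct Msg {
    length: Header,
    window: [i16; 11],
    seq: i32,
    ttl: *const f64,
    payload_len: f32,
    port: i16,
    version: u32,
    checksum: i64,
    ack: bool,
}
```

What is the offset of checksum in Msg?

48

Header: 0..1  attrs  (1B, 1-aligned); 1..2  signature  (1B, 1-aligned); 2..3  reserved  (1B, 1-aligned); sizeof = 3, alignof = 1
0..3  length  (3B, 1-aligned)
3..4  -- padding (1B)
4..26  window  (22B, 2-aligned)
26..28  -- padding (2B)
28..32  seq  (4B, 4-aligned)
32..36  ttl  (4B, 4-aligned)
36..40  payload_len  (4B, 4-aligned)
40..42  port  (2B, 2-aligned)
42..44  -- padding (2B)
44..48  version  (4B, 4-aligned)
48..56  checksum  (8B, 8-aligned)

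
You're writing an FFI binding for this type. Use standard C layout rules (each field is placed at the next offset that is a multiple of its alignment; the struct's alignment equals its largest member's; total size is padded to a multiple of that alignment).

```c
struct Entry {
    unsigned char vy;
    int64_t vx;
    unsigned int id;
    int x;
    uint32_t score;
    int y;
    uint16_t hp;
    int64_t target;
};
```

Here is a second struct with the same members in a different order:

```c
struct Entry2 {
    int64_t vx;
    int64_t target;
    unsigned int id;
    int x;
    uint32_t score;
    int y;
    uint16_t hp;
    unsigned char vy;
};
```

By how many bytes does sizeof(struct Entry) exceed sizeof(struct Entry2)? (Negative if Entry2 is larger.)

8

0..1  vy  (1B, 1-aligned)
1..8  -- padding (7B)
8..16  vx  (8B, 8-aligned)
16..20  id  (4B, 4-aligned)
20..24  x  (4B, 4-aligned)
24..28  score  (4B, 4-aligned)
28..32  y  (4B, 4-aligned)
32..34  hp  (2B, 2-aligned)
34..40  -- padding (6B)
40..48  target  (8B, 8-aligned)
sizeof = 48, alignof = 8
— Entry2 —
0..8  vx  (8B, 8-aligned)
8..16  target  (8B, 8-aligned)
16..20  id  (4B, 4-aligned)
20..24  x  (4B, 4-aligned)
24..28  score  (4B, 4-aligned)
28..32  y  (4B, 4-aligned)
32..34  hp  (2B, 2-aligned)
34..35  vy  (1B, 1-aligned)
35..40  -- tail padding (5B)
sizeof = 40, alignof = 8
48 − 40 = 8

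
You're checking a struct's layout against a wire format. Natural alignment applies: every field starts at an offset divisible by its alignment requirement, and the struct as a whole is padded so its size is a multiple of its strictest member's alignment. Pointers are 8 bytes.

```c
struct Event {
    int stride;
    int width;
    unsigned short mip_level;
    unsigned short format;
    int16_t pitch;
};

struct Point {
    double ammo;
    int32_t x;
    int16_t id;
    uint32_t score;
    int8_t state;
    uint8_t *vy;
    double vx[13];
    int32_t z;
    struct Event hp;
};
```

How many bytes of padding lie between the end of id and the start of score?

Event: 0..4  stride  (4B, 4-aligned); 4..8  width  (4B, 4-aligned); 8..10  mip_level  (2B, 2-aligned); 10..12  format  (2B, 2-aligned); 12..14  pitch  (2B, 2-aligned); 14..16  -- tail padding (2B); sizeof = 16, alignof = 4
0..8  ammo  (8B, 8-aligned)
8..12  x  (4B, 4-aligned)
12..14  id  (2B, 2-aligned)
14..16  -- padding (2B)
16..20  score  (4B, 4-aligned)

2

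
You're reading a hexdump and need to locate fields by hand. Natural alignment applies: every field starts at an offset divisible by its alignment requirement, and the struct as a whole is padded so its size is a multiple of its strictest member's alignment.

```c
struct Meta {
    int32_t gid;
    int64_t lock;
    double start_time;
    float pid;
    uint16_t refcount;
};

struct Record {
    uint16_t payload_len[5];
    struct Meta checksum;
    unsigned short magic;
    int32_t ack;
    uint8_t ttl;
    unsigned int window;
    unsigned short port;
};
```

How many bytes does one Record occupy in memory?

72

Meta: @0: gid [4B, align 4] → 4; +4 pad (align 8); @8: lock [8B, align 8] → 16; @16: start_time [8B, align 8] → 24; @24: pid [4B, align 4] → 28; @28: refcount [2B, align 2] → 30; +2 tail pad (align 8); size 32, align 8
@0: payload_len [10B, align 2] → 10
+6 pad (align 8)
@16: checksum [32B, align 8] → 48
@48: magic [2B, align 2] → 50
+2 pad (align 4)
@52: ack [4B, align 4] → 56
@56: ttl [1B, align 1] → 57
+3 pad (align 4)
@60: window [4B, align 4] → 64
@64: port [2B, align 2] → 66
+6 tail pad (align 8)
size 72, align 8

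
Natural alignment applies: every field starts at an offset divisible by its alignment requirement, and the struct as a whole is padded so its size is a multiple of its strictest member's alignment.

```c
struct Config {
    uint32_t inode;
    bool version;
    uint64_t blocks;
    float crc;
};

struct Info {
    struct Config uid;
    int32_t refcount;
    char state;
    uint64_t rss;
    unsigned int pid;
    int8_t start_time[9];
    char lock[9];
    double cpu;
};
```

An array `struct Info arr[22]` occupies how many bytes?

Config: inode at 0 (size 4, align 4) → ends 4; version at 4 (size 1, align 1) → ends 5; pad 3 to align 8 for blocks; blocks at 8 (size 8, align 8) → ends 16; crc at 16 (size 4, align 4) → ends 20; tail pad 4 to reach multiple of 8; total 24 bytes, alignment 8
uid at 0 (size 24, align 8) → ends 24
refcount at 24 (size 4, align 4) → ends 28
state at 28 (size 1, align 1) → ends 29
pad 3 to align 8 for rss
rss at 32 (size 8, align 8) → ends 40
pid at 40 (size 4, align 4) → ends 44
start_time at 44 (size 9, align 1) → ends 53
lock at 53 (size 9, align 1) → ends 62
pad 2 to align 8 for cpu
cpu at 64 (size 8, align 8) → ends 72
total 72 bytes, alignment 8
array of 22: 22 × 72 = 1584

1584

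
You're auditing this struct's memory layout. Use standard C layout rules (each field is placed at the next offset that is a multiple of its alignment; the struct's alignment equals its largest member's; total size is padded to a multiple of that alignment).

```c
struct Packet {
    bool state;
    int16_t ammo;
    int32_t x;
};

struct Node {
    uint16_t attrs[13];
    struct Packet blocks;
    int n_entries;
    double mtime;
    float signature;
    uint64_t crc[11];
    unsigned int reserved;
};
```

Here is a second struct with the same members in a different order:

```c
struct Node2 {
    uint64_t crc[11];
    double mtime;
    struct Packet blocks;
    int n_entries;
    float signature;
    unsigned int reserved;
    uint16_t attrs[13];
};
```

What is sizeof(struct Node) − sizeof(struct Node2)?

8

Packet: 0..1  state  (1B, 1-aligned); 1..2  -- padding (1B); 2..4  ammo  (2B, 2-aligned); 4..8  x  (4B, 4-aligned); sizeof = 8, alignof = 4
0..26  attrs  (26B, 2-aligned)
26..28  -- padding (2B)
28..36  blocks  (8B, 4-aligned)
36..40  n_entries  (4B, 4-aligned)
40..48  mtime  (8B, 8-aligned)
48..52  signature  (4B, 4-aligned)
52..56  -- padding (4B)
56..144  crc  (88B, 8-aligned)
144..148  reserved  (4B, 4-aligned)
148..152  -- tail padding (4B)
sizeof = 152, alignof = 8
— Node2 —
0..88  crc  (88B, 8-aligned)
88..96  mtime  (8B, 8-aligned)
96..104  blocks  (8B, 4-aligned)
104..108  n_entries  (4B, 4-aligned)
108..112  signature  (4B, 4-aligned)
112..116  reserved  (4B, 4-aligned)
116..142  attrs  (26B, 2-aligned)
142..144  -- tail padding (2B)
sizeof = 144, alignof = 8
152 − 144 = 8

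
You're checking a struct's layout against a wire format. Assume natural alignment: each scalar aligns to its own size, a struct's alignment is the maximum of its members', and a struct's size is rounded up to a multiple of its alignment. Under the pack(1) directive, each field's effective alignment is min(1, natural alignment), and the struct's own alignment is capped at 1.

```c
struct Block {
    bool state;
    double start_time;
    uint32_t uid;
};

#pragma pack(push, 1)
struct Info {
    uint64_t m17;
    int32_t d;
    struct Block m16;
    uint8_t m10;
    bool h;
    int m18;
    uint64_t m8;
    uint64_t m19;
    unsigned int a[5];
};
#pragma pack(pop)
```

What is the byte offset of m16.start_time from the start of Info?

20

Block: 0..1  state  (1B, 1-aligned); 1..8  -- padding (7B); 8..16  start_time  (8B, 8-aligned); 16..20  uid  (4B, 4-aligned); 20..24  -- tail padding (4B); sizeof = 24, alignof = 8
0..8  m17  (8B, 1-aligned)
8..12  d  (4B, 1-aligned)
12..36  m16  (24B, 1-aligned)
within Block: start_time at 8
12 + 8 = 20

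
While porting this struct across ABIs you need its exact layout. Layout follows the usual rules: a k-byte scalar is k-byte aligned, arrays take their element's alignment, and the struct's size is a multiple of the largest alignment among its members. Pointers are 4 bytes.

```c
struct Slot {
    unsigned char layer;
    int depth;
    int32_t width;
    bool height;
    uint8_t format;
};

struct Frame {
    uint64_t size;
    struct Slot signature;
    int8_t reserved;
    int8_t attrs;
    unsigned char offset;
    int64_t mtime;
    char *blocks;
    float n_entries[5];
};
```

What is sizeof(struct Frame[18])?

1152

Slot: @0: layer [1B, align 1] → 1; +3 pad (align 4); @4: depth [4B, align 4] → 8; @8: width [4B, align 4] → 12; @12: height [1B, align 1] → 13; @13: format [1B, align 1] → 14; +2 tail pad (align 4); size 16, align 4
@0: size [8B, align 8] → 8
@8: signature [16B, align 4] → 24
@24: reserved [1B, align 1] → 25
@25: attrs [1B, align 1] → 26
@26: offset [1B, align 1] → 27
+5 pad (align 8)
@32: mtime [8B, align 8] → 40
@40: blocks [4B, align 4] → 44
@44: n_entries [20B, align 4] → 64
size 64, align 8
array of 18: 18 × 64 = 1152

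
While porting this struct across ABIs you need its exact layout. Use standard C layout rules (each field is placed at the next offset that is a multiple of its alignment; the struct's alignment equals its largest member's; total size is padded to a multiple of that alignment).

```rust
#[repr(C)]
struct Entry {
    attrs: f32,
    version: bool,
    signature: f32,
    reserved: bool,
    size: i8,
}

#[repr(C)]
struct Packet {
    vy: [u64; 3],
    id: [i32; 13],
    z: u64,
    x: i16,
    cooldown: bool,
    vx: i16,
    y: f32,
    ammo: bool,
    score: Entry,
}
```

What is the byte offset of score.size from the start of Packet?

117

Entry: attrs at 0 (size 4, align 4) → ends 4; version at 4 (size 1, align 1) → ends 5; pad 3 to align 4 for signature; signature at 8 (size 4, align 4) → ends 12; reserved at 12 (size 1, align 1) → ends 13; size at 13 (size 1, align 1) → ends 14; tail pad 2 to reach multiple of 4; total 16 bytes, alignment 4
vy at 0 (size 24, align 8) → ends 24
id at 24 (size 52, align 4) → ends 76
pad 4 to align 8 for z
z at 80 (size 8, align 8) → ends 88
x at 88 (size 2, align 2) → ends 90
cooldown at 90 (size 1, align 1) → ends 91
pad 1 to align 2 for vx
vx at 92 (size 2, align 2) → ends 94
pad 2 to align 4 for y
y at 96 (size 4, align 4) → ends 100
ammo at 100 (size 1, align 1) → ends 101
pad 3 to align 4 for score
score at 104 (size 16, align 4) → ends 120
within Entry: size at 13
104 + 13 = 117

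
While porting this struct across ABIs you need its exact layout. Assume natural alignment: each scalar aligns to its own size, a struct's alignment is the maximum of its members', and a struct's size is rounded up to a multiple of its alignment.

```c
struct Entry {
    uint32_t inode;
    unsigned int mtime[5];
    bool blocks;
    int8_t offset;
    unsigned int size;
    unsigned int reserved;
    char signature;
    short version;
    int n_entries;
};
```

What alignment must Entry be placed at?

4

member alignments: inode=4, mtime=4, blocks=1, offset=1, size=4, reserved=4, signature=1, version=2, n_entries=4
max = 4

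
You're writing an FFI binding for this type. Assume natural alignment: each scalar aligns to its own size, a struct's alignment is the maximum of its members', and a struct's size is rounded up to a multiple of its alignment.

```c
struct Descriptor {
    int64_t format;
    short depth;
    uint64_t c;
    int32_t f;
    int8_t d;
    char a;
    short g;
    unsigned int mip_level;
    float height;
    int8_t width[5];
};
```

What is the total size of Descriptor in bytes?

0..8  format  (8B, 8-aligned)
8..10  depth  (2B, 2-aligned)
10..16  -- padding (6B)
16..24  c  (8B, 8-aligned)
24..28  f  (4B, 4-aligned)
28..29  d  (1B, 1-aligned)
29..30  a  (1B, 1-aligned)
30..32  g  (2B, 2-aligned)
32..36  mip_level  (4B, 4-aligned)
36..40  height  (4B, 4-aligned)
40..45  width  (5B, 1-aligned)
45..48  -- tail padding (3B)
sizeof = 48, alignof = 8

48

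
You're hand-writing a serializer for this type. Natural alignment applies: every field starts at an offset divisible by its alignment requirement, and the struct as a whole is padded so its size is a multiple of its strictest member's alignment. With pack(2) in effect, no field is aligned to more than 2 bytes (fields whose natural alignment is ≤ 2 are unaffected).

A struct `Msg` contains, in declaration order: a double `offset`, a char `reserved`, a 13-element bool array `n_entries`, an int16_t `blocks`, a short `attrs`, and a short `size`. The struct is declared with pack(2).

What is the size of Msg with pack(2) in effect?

offset at 0 (size 8, align 2) → ends 8
reserved at 8 (size 1, align 1) → ends 9
n_entries at 9 (size 13, align 1) → ends 22
blocks at 22 (size 2, align 2) → ends 24
attrs at 24 (size 2, align 2) → ends 26
size at 26 (size 2, align 2) → ends 28
total 28 bytes, alignment 2

28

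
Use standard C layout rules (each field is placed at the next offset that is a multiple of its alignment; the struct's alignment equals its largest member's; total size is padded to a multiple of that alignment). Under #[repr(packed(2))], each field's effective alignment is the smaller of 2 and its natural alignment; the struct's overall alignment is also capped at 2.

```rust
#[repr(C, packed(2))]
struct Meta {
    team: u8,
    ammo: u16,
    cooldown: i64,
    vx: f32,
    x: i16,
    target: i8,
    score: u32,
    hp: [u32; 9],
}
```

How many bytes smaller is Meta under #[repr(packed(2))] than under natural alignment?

natural layout:
  team at 0 (size 1, align 1) → ends 1
  pad 1 to align 2 for ammo
  ammo at 2 (size 2, align 2) → ends 4
  pad 4 to align 8 for cooldown
  cooldown at 8 (size 8, align 8) → ends 16
  vx at 16 (size 4, align 4) → ends 20
  x at 20 (size 2, align 2) → ends 22
  target at 22 (size 1, align 1) → ends 23
  pad 1 to align 4 for score
  score at 24 (size 4, align 4) → ends 28
  hp at 28 (size 36, align 4) → ends 64
  total 64 bytes, alignment 8
packed(2) layout:
  team at 0 (size 1, align 1) → ends 1
  pad 1 to align 2 for ammo
  ammo at 2 (size 2, align 2) → ends 4
  cooldown at 4 (size 8, align 2) → ends 12
  vx at 12 (size 4, align 2) → ends 16
  x at 16 (size 2, align 2) → ends 18
  target at 18 (size 1, align 1) → ends 19
  pad 1 to align 2 for score
  score at 20 (size 4, align 2) → ends 24
  hp at 24 (size 36, align 2) → ends 60
  total 60 bytes, alignment 2
64 − 60 = 4

4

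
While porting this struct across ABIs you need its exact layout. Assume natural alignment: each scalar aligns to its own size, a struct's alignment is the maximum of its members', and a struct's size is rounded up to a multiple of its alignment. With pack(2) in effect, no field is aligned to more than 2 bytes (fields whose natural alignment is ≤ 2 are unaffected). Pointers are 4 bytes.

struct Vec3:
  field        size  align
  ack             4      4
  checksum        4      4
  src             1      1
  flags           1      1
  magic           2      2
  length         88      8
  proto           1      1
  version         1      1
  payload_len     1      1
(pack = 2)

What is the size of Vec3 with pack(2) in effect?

0..4  ack  (4B, 2-aligned)
4..8  checksum  (4B, 2-aligned)
8..9  src  (1B, 1-aligned)
9..10  flags  (1B, 1-aligned)
10..12  magic  (2B, 2-aligned)
12..100  length  (88B, 2-aligned)
100..101  proto  (1B, 1-aligned)
101..102  version  (1B, 1-aligned)
102..103  payload_len  (1B, 1-aligned)
103..104  -- tail padding (1B)
sizeof = 104, alignof = 2

104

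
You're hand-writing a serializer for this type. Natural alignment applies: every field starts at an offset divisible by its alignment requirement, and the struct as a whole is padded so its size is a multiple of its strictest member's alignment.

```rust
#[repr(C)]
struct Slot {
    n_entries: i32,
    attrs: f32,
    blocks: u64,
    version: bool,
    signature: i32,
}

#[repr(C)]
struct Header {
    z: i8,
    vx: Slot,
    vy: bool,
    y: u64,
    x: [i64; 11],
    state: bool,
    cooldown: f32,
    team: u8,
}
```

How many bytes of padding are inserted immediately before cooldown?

Slot: n_entries at 0 (size 4, align 4) → ends 4; attrs at 4 (size 4, align 4) → ends 8; blocks at 8 (size 8, align 8) → ends 16; version at 16 (size 1, align 1) → ends 17; pad 3 to align 4 for signature; signature at 20 (size 4, align 4) → ends 24; total 24 bytes, alignment 8
z at 0 (size 1, align 1) → ends 1
pad 7 to align 8 for vx
vx at 8 (size 24, align 8) → ends 32
vy at 32 (size 1, align 1) → ends 33
pad 7 to align 8 for y
y at 40 (size 8, align 8) → ends 48
x at 48 (size 88, align 8) → ends 136
state at 136 (size 1, align 1) → ends 137
pad 3 to align 4 for cooldown
cooldown at 140 (size 4, align 4) → ends 144

3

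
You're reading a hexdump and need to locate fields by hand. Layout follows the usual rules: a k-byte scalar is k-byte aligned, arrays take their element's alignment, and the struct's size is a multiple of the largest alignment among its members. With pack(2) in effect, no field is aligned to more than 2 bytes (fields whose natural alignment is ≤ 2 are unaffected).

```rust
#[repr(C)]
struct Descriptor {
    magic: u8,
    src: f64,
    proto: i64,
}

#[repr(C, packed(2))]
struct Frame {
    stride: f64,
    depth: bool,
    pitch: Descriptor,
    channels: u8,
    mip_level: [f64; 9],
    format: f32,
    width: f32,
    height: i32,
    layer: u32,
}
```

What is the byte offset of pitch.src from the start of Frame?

18

Descriptor: magic at 0 (size 1, align 1) → ends 1; pad 7 to align 8 for src; src at 8 (size 8, align 8) → ends 16; proto at 16 (size 8, align 8) → ends 24; total 24 bytes, alignment 8
stride at 0 (size 8, align 2) → ends 8
depth at 8 (size 1, align 1) → ends 9
pad 1 to align 2 for pitch
pitch at 10 (size 24, align 2) → ends 34
within Descriptor: src at 8
10 + 8 = 18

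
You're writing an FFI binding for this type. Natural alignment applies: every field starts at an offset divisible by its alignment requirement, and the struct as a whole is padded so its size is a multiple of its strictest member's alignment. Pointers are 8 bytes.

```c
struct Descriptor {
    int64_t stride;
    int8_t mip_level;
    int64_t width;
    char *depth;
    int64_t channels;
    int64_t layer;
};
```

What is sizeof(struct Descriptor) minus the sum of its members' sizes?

7

0..8  stride  (8B, 8-aligned)
8..9  mip_level  (1B, 1-aligned)
9..16  -- padding (7B)
16..24  width  (8B, 8-aligned)
24..32  depth  (8B, 8-aligned)
32..40  channels  (8B, 8-aligned)
40..48  layer  (8B, 8-aligned)
sizeof = 48, alignof = 8
data bytes 41, size 48 → padding 7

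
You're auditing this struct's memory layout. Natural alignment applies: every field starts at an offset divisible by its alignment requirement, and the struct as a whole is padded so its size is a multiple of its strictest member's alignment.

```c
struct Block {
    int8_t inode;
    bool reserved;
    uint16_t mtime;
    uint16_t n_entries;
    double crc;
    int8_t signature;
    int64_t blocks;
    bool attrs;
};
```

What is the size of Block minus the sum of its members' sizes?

@0: inode [1B, align 1] → 1
@1: reserved [1B, align 1] → 2
@2: mtime [2B, align 2] → 4
@4: n_entries [2B, align 2] → 6
+2 pad (align 8)
@8: crc [8B, align 8] → 16
@16: signature [1B, align 1] → 17
+7 pad (align 8)
@24: blocks [8B, align 8] → 32
@32: attrs [1B, align 1] → 33
+7 tail pad (align 8)
size 40, align 8
data bytes 24, size 40 → padding 16

16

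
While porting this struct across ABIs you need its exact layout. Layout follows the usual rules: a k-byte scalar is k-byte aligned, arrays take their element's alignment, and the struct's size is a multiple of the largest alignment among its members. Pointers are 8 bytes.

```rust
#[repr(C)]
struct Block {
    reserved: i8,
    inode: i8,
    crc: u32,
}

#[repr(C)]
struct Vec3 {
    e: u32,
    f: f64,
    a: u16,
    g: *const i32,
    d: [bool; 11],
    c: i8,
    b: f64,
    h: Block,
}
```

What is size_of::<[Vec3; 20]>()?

1280

Block: @0: reserved [1B, align 1] → 1; @1: inode [1B, align 1] → 2; +2 pad (align 4); @4: crc [4B, align 4] → 8; size 8, align 4
@0: e [4B, align 4] → 4
+4 pad (align 8)
@8: f [8B, align 8] → 16
@16: a [2B, align 2] → 18
+6 pad (align 8)
@24: g [8B, align 8] → 32
@32: d [11B, align 1] → 43
@43: c [1B, align 1] → 44
+4 pad (align 8)
@48: b [8B, align 8] → 56
@56: h [8B, align 4] → 64
size 64, align 8
array of 20: 20 × 64 = 1280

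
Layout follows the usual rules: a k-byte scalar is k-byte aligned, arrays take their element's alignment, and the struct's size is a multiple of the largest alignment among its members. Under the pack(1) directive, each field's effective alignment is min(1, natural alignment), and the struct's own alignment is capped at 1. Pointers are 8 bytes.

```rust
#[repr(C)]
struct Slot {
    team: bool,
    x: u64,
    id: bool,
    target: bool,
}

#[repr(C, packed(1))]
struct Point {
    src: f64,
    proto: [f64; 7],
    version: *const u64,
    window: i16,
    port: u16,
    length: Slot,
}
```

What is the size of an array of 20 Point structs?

2000

Slot: 0..1  team  (1B, 1-aligned); 1..8  -- padding (7B); 8..16  x  (8B, 8-aligned); 16..17  id  (1B, 1-aligned); 17..18  target  (1B, 1-aligned); 18..24  -- tail padding (6B); sizeof = 24, alignof = 8
0..8  src  (8B, 1-aligned)
8..64  proto  (56B, 1-aligned)
64..72  version  (8B, 1-aligned)
72..74  window  (2B, 1-aligned)
74..76  port  (2B, 1-aligned)
76..100  length  (24B, 1-aligned)
sizeof = 100, alignof = 1
array of 20: 20 × 100 = 2000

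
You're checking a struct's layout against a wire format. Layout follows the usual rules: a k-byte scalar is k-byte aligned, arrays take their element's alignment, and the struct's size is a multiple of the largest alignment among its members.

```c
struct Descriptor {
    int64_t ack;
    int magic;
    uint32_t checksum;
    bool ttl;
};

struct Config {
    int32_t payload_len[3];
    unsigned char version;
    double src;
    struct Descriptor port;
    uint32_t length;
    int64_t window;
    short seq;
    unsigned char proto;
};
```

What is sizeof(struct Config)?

Descriptor: 0..8  ack  (8B, 8-aligned); 8..12  magic  (4B, 4-aligned); 12..16  checksum  (4B, 4-aligned); 16..17  ttl  (1B, 1-aligned); 17..24  -- tail padding (7B); sizeof = 24, alignof = 8
0..12  payload_len  (12B, 4-aligned)
12..13  version  (1B, 1-aligned)
13..16  -- padding (3B)
16..24  src  (8B, 8-aligned)
24..48  port  (24B, 8-aligned)
48..52  length  (4B, 4-aligned)
52..56  -- padding (4B)
56..64  window  (8B, 8-aligned)
64..66  seq  (2B, 2-aligned)
66..67  proto  (1B, 1-aligned)
67..72  -- tail padding (5B)
sizeof = 72, alignof = 8

72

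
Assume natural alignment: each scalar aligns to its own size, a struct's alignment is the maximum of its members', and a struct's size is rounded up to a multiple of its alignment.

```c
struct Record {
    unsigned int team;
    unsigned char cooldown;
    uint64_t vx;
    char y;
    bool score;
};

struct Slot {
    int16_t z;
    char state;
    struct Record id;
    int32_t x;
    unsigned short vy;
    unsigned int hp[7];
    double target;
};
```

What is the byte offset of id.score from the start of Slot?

25

Record: 0..4  team  (4B, 4-aligned); 4..5  cooldown  (1B, 1-aligned); 5..8  -- padding (3B); 8..16  vx  (8B, 8-aligned); 16..17  y  (1B, 1-aligned); 17..18  score  (1B, 1-aligned); 18..24  -- tail padding (6B); sizeof = 24, alignof = 8
0..2  z  (2B, 2-aligned)
2..3  state  (1B, 1-aligned)
3..8  -- padding (5B)
8..32  id  (24B, 8-aligned)
within Record: score at 17
8 + 17 = 25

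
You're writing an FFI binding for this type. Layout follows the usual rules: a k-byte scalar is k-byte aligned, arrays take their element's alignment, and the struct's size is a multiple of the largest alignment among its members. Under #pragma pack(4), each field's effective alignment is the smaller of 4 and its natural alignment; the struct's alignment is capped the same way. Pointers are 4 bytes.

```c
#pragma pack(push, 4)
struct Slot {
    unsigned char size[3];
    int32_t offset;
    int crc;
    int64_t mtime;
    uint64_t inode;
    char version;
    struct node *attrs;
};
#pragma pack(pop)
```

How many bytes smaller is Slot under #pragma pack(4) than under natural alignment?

natural layout:
  size at 0 (size 3, align 1) → ends 3
  pad 1 to align 4 for offset
  offset at 4 (size 4, align 4) → ends 8
  crc at 8 (size 4, align 4) → ends 12
  pad 4 to align 8 for mtime
  mtime at 16 (size 8, align 8) → ends 24
  inode at 24 (size 8, align 8) → ends 32
  version at 32 (size 1, align 1) → ends 33
  pad 3 to align 4 for attrs
  attrs at 36 (size 4, align 4) → ends 40
  total 40 bytes, alignment 8
packed(4) layout:
  size at 0 (size 3, align 1) → ends 3
  pad 1 to align 4 for offset
  offset at 4 (size 4, align 4) → ends 8
  crc at 8 (size 4, align 4) → ends 12
  mtime at 12 (size 8, align 4) → ends 20
  inode at 20 (size 8, align 4) → ends 28
  version at 28 (size 1, align 1) → ends 29
  pad 3 to align 4 for attrs
  attrs at 32 (size 4, align 4) → ends 36
  total 36 bytes, alignment 4
40 − 36 = 4

4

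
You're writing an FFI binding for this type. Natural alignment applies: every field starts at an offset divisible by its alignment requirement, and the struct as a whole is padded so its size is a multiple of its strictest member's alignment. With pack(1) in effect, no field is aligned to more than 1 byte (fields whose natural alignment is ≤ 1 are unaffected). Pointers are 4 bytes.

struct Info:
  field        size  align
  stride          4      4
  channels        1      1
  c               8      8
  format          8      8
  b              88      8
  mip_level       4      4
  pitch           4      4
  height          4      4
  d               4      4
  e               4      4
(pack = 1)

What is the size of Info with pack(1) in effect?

0..4  stride  (4B, 1-aligned)
4..5  channels  (1B, 1-aligned)
5..13  c  (8B, 1-aligned)
13..21  format  (8B, 1-aligned)
21..109  b  (88B, 1-aligned)
109..113  mip_level  (4B, 1-aligned)
113..117  pitch  (4B, 1-aligned)
117..121  height  (4B, 1-aligned)
121..125  d  (4B, 1-aligned)
125..129  e  (4B, 1-aligned)
sizeof = 129, alignof = 1

129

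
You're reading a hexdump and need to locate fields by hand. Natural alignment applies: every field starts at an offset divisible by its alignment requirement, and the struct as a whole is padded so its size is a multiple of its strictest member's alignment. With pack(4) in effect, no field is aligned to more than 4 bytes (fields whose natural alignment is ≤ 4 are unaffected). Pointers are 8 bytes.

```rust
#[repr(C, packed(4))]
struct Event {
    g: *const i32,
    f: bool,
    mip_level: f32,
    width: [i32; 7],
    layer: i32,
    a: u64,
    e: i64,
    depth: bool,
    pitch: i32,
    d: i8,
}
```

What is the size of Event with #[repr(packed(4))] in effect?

g at 0 (size 8, align 4) → ends 8
f at 8 (size 1, align 1) → ends 9
pad 3 to align 4 for mip_level
mip_level at 12 (size 4, align 4) → ends 16
width at 16 (size 28, align 4) → ends 44
layer at 44 (size 4, align 4) → ends 48
a at 48 (size 8, align 4) → ends 56
e at 56 (size 8, align 4) → ends 64
depth at 64 (size 1, align 1) → ends 65
pad 3 to align 4 for pitch
pitch at 68 (size 4, align 4) → ends 72
d at 72 (size 1, align 1) → ends 73
tail pad 3 to reach multiple of 4
total 76 bytes, alignment 4

76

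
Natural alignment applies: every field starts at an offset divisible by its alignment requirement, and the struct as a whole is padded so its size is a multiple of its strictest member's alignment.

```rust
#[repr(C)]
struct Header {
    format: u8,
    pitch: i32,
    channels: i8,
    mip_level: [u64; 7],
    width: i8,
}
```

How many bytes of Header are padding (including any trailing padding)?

17

0..1  format  (1B, 1-aligned)
1..4  -- padding (3B)
4..8  pitch  (4B, 4-aligned)
8..9  channels  (1B, 1-aligned)
9..16  -- padding (7B)
16..72  mip_level  (56B, 8-aligned)
72..73  width  (1B, 1-aligned)
73..80  -- tail padding (7B)
sizeof = 80, alignof = 8
data bytes 63, size 80 → padding 17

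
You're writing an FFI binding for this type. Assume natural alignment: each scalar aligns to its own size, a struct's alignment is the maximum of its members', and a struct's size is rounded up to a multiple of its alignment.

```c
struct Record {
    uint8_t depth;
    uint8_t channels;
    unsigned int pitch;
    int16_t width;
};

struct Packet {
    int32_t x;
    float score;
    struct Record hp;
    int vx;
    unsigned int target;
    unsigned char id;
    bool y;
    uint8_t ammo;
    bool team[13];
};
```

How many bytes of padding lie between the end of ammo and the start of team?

0

Record: depth at 0 (size 1, align 1) → ends 1; channels at 1 (size 1, align 1) → ends 2; pad 2 to align 4 for pitch; pitch at 4 (size 4, align 4) → ends 8; width at 8 (size 2, align 2) → ends 10; tail pad 2 to reach multiple of 4; total 12 bytes, alignment 4
x at 0 (size 4, align 4) → ends 4
score at 4 (size 4, align 4) → ends 8
hp at 8 (size 12, align 4) → ends 20
vx at 20 (size 4, align 4) → ends 24
target at 24 (size 4, align 4) → ends 28
id at 28 (size 1, align 1) → ends 29
y at 29 (size 1, align 1) → ends 30
ammo at 30 (size 1, align 1) → ends 31
team at 31 (size 13, align 1) → ends 44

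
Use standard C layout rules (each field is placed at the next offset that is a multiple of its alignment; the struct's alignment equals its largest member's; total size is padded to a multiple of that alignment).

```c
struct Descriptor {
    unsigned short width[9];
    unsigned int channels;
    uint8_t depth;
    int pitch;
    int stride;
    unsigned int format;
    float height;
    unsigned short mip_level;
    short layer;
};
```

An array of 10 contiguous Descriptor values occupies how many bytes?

480

@0: width [18B, align 2] → 18
+2 pad (align 4)
@20: channels [4B, align 4] → 24
@24: depth [1B, align 1] → 25
+3 pad (align 4)
@28: pitch [4B, align 4] → 32
@32: stride [4B, align 4] → 36
@36: format [4B, align 4] → 40
@40: height [4B, align 4] → 44
@44: mip_level [2B, align 2] → 46
@46: layer [2B, align 2] → 48
size 48, align 4
array of 10: 10 × 48 = 480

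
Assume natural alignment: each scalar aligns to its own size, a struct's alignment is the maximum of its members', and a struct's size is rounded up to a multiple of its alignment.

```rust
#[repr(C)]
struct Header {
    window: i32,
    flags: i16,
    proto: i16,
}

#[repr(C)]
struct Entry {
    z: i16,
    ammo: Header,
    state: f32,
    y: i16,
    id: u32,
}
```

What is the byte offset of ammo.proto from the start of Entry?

Header: window at 0 (size 4, align 4) → ends 4; flags at 4 (size 2, align 2) → ends 6; proto at 6 (size 2, align 2) → ends 8; total 8 bytes, alignment 4
z at 0 (size 2, align 2) → ends 2
pad 2 to align 4 for ammo
ammo at 4 (size 8, align 4) → ends 12
within Header: proto at 6
4 + 6 = 10

10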